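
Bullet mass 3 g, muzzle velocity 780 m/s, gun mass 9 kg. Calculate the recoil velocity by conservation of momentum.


v_recoil = m_p * v_p / m_gun = 0.003 * 780 / 9 = 0.26 m/s

0.26 m/s


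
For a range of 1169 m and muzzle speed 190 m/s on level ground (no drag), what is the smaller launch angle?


sin(2*theta) = R*g/v0^2 = 1169*9.81/190^2 = 0.31767, theta = arcsin(0.31767)/2 = 9.261°

9.261 degrees


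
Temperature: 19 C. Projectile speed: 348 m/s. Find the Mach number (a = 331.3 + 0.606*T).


a = 331.3 + 0.606*(19) = 342.814 m/s
M = v/a = 348/342.814 = 1.015

1.015


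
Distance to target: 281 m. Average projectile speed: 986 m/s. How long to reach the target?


t = d/v = 281/986 = 0.285 s

0.285 s


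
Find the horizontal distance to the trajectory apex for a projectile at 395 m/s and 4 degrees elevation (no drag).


R = v0^2*sin(2*theta)/g = 395^2*sin(2*4°)/9.81 = 2213.5 m
apex_dist = R/2 = 2213.5/2 = 1107 m

1107 m


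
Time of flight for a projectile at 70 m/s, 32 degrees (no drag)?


T = 2*v0*sin(theta)/g = 2*70*sin(32°)/9.81 = 7.563 s

7.563 s


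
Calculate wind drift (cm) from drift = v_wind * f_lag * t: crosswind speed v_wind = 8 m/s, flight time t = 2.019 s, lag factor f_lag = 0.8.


drift = v_wind * lag * t = 8 * 0.8 * 2.019 = 12.9216 m ≈ 1292 cm

1292 cm


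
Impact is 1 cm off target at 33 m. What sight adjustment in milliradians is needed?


1 mrad subtends 1 cm per 10 m of range, so adj = error_cm / (dist_m / 10) = 1 / (33/10) = 0.303 mrad

0.303 mrad


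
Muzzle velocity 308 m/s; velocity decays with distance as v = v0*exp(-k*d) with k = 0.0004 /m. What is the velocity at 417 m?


v = v0*exp(-k*d) = 308*exp(-0.0004*417) = 260.7 m/s

260.7 m/s


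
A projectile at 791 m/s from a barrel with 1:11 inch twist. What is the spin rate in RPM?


twist_m = 11*0.0254 = 0.2794 m
spin = v/twist = 791/0.2794 = 2831.067 rev/s
RPM = spin*60 = 2831.067*60 ≈ 169864 RPM

169864 RPM


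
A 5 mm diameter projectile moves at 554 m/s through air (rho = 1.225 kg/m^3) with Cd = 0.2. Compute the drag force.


A = pi*(d/2)^2 = pi*(5/2000)^2 = 1.96350e-05 m^2
Fd = 0.5*Cd*rho*A*v^2 = 0.5*0.2*1.225*1.96350e-05*554^2 = 0.7382 N

0.7382 N


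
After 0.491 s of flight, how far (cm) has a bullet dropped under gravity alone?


drop = 0.5*g*t^2 = 0.5*9.81*0.491^2 = 1.1825 m ≈ 118.3 cm

118.3 cm


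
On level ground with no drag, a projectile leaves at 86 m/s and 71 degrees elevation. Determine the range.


R = v0^2 * sin(2*theta) / g = 86^2 * sin(2*71°) / 9.81 = 464.2 m

464.2 m


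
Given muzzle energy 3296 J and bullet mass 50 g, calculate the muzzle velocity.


v = sqrt(2*E/m) = sqrt(2*3296/0.05) = 363.1 m/s

363.1 m/s


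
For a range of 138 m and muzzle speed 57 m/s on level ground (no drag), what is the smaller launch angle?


sin(2*theta) = R*g/v0^2 = 138*9.81/57^2 = 0.416676, theta = arcsin(0.416676)/2 = 12.31°

12.31 degrees


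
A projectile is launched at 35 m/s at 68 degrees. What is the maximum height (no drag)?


H = (v0*sin(theta))^2 / (2g) = (35*sin(68°))^2 / (2*9.81) = 53.67 m

53.67 m


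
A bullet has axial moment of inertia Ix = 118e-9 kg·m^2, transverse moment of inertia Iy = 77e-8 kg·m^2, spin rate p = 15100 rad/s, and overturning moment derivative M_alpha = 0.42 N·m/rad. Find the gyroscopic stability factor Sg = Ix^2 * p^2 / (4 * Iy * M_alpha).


Sg = Ix^2 * p^2 / (4 * Iy * M_alpha) = (118e-9)^2 * 15100^2 / (4 * 77e-8 * 0.42) = 2.454

2.454


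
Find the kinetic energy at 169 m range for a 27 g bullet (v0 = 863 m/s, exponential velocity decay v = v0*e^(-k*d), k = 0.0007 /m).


v = v0*exp(-k*d) = 863*exp(-0.0007*169) = 766.715 m/s
E = 0.5*m*v^2 = 0.5*0.027*766.715^2 = 7936 J

7936 J


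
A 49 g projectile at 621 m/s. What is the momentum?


p = m*v = 0.049*621 = 30.43 kg·m/s

30.43 kg·m/s


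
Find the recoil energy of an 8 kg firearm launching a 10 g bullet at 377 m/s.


v_r = m_p*v_p/m_gun = 0.01*377/8 = 0.47125 m/s, E_r = 0.5*m_gun*v_r^2 = 0.5*8*0.47125^2 = 0.8883 J

0.8883 J


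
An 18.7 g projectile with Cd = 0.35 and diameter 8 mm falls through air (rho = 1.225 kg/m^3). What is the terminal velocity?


A = pi*(d/2)^2 = pi*(8/2000)^2 = 5.02655e-05 m^2
vt = sqrt(2mg/(Cd*rho*A)) = sqrt(2*0.0187*9.81/(0.35 * 1.225 * 5.02655e-05)) = 130.5 m/s

130.5 m/s


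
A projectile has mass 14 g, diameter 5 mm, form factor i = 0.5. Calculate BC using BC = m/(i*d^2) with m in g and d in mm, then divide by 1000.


BC = m/(i*d^2*1000) = 14/(0.5 * 5^2 * 1000) = 0.00112

0.00112


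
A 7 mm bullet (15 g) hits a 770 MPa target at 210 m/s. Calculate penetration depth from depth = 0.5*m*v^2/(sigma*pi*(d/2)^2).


A = pi*(d/2)^2 = pi*(7/2)^2 = 38.4845 mm^2
E = 0.5*m*v^2 = 0.5*0.015*210^2 = 330.75 J
depth = E/(sigma*A) = 330.75 J / (770 MPa * 38.4845 mm^2) = 330.75/(770 * 38.4845) m = 0.0111615 m ≈ 11.16 mm

11.16 mm


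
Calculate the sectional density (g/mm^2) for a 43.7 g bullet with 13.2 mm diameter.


SD = m/d^2 = 43.7/13.2^2 = 0.2508 g/mm^2

0.2508 g/mm^2


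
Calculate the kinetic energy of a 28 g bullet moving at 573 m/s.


E = 0.5*m*v^2 = 0.5*0.028*573^2 = 4597 J

4597 J


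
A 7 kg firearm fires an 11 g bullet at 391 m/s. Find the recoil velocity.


v_recoil = m_p * v_p / m_gun = 0.011 * 391 / 7 = 0.6144 m/s

0.6144 m/s


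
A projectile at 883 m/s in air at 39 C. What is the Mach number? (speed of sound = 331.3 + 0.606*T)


a = 331.3 + 0.606*(39) = 354.934 m/s
M = v/a = 883/354.934 = 2.488

2.488


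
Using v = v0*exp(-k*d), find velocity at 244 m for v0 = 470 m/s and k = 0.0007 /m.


v = v0*exp(-k*d) = 470*exp(-0.0007*244) = 396.2 m/s

396.2 m/s


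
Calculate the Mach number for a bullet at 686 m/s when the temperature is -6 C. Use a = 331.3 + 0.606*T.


a = 331.3 + 0.606*(-6) = 327.664 m/s
M = v/a = 686/327.664 = 2.094

2.094


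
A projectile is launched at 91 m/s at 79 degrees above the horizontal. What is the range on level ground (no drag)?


R = v0^2 * sin(2*theta) / g = 91^2 * sin(2*79°) / 9.81 = 316.2 m

316.2 m


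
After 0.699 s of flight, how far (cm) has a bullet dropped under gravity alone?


drop = 0.5*g*t^2 = 0.5*9.81*0.699^2 = 2.39659 m ≈ 239.7 cm

239.7 cm


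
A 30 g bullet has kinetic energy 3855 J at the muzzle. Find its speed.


v = sqrt(2*E/m) = sqrt(2*3855/0.03) = 507 m/s

507 m/s


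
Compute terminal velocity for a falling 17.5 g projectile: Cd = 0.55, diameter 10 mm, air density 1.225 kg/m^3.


A = pi*(d/2)^2 = pi*(10/2000)^2 = 7.85398e-05 m^2
vt = sqrt(2mg/(Cd*rho*A)) = sqrt(2*0.0175*9.81/(0.55 * 1.225 * 7.85398e-05)) = 80.55 m/s

80.55 m/s


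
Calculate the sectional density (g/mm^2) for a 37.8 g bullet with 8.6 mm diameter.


SD = m/d^2 = 37.8/8.6^2 = 0.5111 g/mm^2

0.5111 g/mm^2


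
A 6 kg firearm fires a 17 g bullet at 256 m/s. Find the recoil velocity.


v_recoil = m_p * v_p / m_gun = 0.017 * 256 / 6 = 0.7253 m/s

0.7253 m/s


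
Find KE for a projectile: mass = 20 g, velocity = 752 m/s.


E = 0.5*m*v^2 = 0.5*0.02*752^2 = 5655 J

5655 J


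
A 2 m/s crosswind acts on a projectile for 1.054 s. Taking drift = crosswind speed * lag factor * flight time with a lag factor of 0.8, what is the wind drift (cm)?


drift = v_wind * lag * t = 2 * 0.8 * 1.054 = 1.6864 m ≈ 168.6 cm

168.6 cm


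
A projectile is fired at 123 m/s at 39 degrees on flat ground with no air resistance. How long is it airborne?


T = 2*v0*sin(theta)/g = 2*123*sin(39°)/9.81 = 15.78 s

15.78 s


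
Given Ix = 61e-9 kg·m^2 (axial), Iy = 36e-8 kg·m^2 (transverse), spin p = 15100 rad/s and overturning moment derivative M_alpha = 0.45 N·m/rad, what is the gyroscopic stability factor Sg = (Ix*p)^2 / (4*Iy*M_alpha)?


Sg = Ix^2 * p^2 / (4 * Iy * M_alpha) = (61e-9)^2 * 15100^2 / (4 * 36e-8 * 0.45) = 1.309

1.309


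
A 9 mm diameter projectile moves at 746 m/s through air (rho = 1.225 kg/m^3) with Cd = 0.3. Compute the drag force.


A = pi*(d/2)^2 = pi*(9/2000)^2 = 6.36173e-05 m^2
Fd = 0.5*Cd*rho*A*v^2 = 0.5*0.3*1.225*6.36173e-05*746^2 = 6.505 N

6.505 N


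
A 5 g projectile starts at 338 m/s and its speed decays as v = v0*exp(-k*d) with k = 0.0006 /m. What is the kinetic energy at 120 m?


v = v0*exp(-k*d) = 338*exp(-0.0006*120) = 314.519 m/s
E = 0.5*m*v^2 = 0.5*0.005*314.519^2 = 247.3 J

247.3 J


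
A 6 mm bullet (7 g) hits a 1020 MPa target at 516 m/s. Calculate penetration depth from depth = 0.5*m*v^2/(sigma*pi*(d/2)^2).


A = pi*(d/2)^2 = pi*(6/2)^2 = 28.2743 mm^2
E = 0.5*m*v^2 = 0.5*0.007*516^2 = 931.896 J
depth = E/(sigma*A) = 931.896 J / (1020 MPa * 28.2743 mm^2) = 931.896/(1020 * 28.2743) m = 0.0323128 m ≈ 32.31 mm

32.31 mm


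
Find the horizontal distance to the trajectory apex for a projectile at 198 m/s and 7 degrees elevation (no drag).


R = v0^2*sin(2*theta)/g = 198^2*sin(2*7°)/9.81 = 966.8 m
apex_dist = R/2 = 966.8/2 = 483.4 m

483.4 m


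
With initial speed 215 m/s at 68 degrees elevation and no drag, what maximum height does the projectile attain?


H = (v0*sin(theta))^2 / (2g) = (215*sin(68°))^2 / (2*9.81) = 2025 m

2025 m


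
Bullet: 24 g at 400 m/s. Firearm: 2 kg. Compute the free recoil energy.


v_r = m_p*v_p/m_gun = 0.024*400/2 = 4.8 m/s, E_r = 0.5*m_gun*v_r^2 = 0.5*2*4.8^2 = 23.04 J

23.04 J


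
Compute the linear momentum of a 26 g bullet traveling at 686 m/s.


p = m*v = 0.026*686 = 17.84 kg·m/s

17.84 kg·m/s


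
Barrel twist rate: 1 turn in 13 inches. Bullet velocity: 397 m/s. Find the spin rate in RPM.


twist_m = 13*0.0254 = 0.3302 m
spin = v/twist = 397/0.3302 = 1202.302 rev/s
RPM = spin*60 = 1202.302*60 ≈ 72138 RPM

72138 RPM


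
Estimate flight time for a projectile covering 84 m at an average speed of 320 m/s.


t = d/v = 84/320 = 0.2625 s

0.2625 s


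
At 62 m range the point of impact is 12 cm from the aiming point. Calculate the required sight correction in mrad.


1 mrad subtends 1 cm per 10 m of range, so adj = error_cm / (dist_m / 10) = 12 / (62/10) = 1.935 mrad

1.935 mrad


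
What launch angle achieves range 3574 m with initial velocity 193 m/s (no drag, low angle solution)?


sin(2*theta) = R*g/v0^2 = 3574*9.81/193^2 = 0.941259, theta = arcsin(0.941259)/2 = 35.13°

35.13 degrees


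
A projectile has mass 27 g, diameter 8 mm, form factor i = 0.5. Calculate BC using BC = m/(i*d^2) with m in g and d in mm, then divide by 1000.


BC = m/(i*d^2*1000) = 27/(0.5 * 8^2 * 1000) = 0.0008437

0.0008437


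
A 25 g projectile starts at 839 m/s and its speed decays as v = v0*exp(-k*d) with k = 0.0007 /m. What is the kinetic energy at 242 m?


v = v0*exp(-k*d) = 839*exp(-0.0007*242) = 708.26 m/s
E = 0.5*m*v^2 = 0.5*0.025*708.26^2 = 6270 J

6270 J


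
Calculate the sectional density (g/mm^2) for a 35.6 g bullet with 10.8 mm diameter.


SD = m/d^2 = 35.6/10.8^2 = 0.3052 g/mm^2

0.3052 g/mm^2


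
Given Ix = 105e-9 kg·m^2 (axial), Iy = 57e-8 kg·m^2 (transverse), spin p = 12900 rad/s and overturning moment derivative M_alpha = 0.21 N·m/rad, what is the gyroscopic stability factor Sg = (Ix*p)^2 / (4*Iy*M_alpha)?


Sg = Ix^2 * p^2 / (4 * Iy * M_alpha) = (105e-9)^2 * 12900^2 / (4 * 57e-8 * 0.21) = 3.832

3.832


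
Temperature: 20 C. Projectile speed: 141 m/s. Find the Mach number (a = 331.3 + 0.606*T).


a = 331.3 + 0.606*(20) = 343.42 m/s
M = v/a = 141/343.42 = 0.4106

0.4106


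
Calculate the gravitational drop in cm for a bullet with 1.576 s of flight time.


drop = 0.5*g*t^2 = 0.5*9.81*1.576^2 = 12.1829 m ≈ 1218 cm

1218 cm


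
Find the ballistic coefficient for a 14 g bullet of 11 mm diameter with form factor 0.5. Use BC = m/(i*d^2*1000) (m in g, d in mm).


BC = m/(i*d^2*1000) = 14/(0.5 * 11^2 * 1000) = 0.0002314

0.0002314


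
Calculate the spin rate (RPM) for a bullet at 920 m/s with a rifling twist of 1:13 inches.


twist_m = 13*0.0254 = 0.3302 m
spin = v/twist = 920/0.3302 = 2786.19 rev/s
RPM = spin*60 = 2786.19*60 ≈ 167171 RPM

167171 RPM


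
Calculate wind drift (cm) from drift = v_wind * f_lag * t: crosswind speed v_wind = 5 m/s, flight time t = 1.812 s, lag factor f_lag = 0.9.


drift = v_wind * lag * t = 5 * 0.9 * 1.812 = 8.154 m ≈ 815.4 cm

815.4 cm


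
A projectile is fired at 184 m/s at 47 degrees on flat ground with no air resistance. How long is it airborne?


T = 2*v0*sin(theta)/g = 2*184*sin(47°)/9.81 = 27.44 s

27.44 s


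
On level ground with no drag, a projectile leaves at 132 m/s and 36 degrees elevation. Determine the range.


R = v0^2 * sin(2*theta) / g = 132^2 * sin(2*36°) / 9.81 = 1689 m

1689 m


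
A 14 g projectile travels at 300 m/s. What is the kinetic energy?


E = 0.5*m*v^2 = 0.5*0.014*300^2 = 630 J

630 J


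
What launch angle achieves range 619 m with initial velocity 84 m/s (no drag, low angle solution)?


sin(2*theta) = R*g/v0^2 = 619*9.81/84^2 = 0.860599, theta = arcsin(0.860599)/2 = 29.69°

29.69 degrees


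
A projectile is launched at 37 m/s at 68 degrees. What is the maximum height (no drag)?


H = (v0*sin(theta))^2 / (2g) = (37*sin(68°))^2 / (2*9.81) = 59.98 m

59.98 m


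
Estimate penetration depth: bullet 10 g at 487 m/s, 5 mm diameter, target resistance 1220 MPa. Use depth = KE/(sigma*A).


A = pi*(d/2)^2 = pi*(5/2)^2 = 19.635 mm^2
E = 0.5*m*v^2 = 0.5*0.01*487^2 = 1185.85 J
depth = E/(sigma*A) = 1185.85 J / (1220 MPa * 19.635 mm^2) = 1185.85/(1220 * 19.635) m = 0.0495038 m ≈ 49.5 mm

49.5 mm


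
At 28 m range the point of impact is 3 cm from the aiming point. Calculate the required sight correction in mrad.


1 mrad subtends 1 cm per 10 m of range, so adj = error_cm / (dist_m / 10) = 3 / (28/10) = 1.071 mrad

1.071 mrad


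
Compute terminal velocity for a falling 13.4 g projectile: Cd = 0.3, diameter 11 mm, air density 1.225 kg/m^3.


A = pi*(d/2)^2 = pi*(11/2000)^2 = 9.50332e-05 m^2
vt = sqrt(2mg/(Cd*rho*A)) = sqrt(2*0.0134*9.81/(0.3 * 1.225 * 9.50332e-05)) = 86.76 m/s

86.76 m/s


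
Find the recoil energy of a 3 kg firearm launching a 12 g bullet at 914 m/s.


v_r = m_p*v_p/m_gun = 0.012*914/3 = 3.656 m/s, E_r = 0.5*m_gun*v_r^2 = 0.5*3*3.656^2 = 20.05 J

20.05 J


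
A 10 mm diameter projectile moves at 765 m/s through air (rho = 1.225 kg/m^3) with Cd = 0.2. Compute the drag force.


A = pi*(d/2)^2 = pi*(10/2000)^2 = 7.85398e-05 m^2
Fd = 0.5*Cd*rho*A*v^2 = 0.5*0.2*1.225*7.85398e-05*765^2 = 5.631 N

5.631 N


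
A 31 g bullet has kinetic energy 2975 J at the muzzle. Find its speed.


v = sqrt(2*E/m) = sqrt(2*2975/0.031) = 438.1 m/s

438.1 m/s


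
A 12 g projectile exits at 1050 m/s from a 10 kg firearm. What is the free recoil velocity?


v_recoil = m_p * v_p / m_gun = 0.012 * 1050 / 10 = 1.26 m/s

1.26 m/s


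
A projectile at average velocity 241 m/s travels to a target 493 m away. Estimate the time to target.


t = d/v = 493/241 = 2.046 s

2.046 s


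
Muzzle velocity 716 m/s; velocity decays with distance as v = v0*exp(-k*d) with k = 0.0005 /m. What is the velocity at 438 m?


v = v0*exp(-k*d) = 716*exp(-0.0005*438) = 575.2 m/s

575.2 m/s


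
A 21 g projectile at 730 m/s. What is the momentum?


p = m*v = 0.021*730 = 15.33 kg·m/s

15.33 kg·m/s


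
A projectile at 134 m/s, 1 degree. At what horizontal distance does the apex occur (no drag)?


R = v0^2*sin(2*theta)/g = 134^2*sin(2*1°)/9.81 = 63.8792 m
apex_dist = R/2 = 63.8792/2 = 31.94 m

31.94 m


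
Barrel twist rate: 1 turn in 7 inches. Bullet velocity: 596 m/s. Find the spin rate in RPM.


twist_m = 7*0.0254 = 0.1778 m
spin = v/twist = 596/0.1778 = 3352.081 rev/s
RPM = spin*60 = 3352.081*60 ≈ 201125 RPM

201125 RPM


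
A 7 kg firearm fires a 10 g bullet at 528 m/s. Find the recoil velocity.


v_recoil = m_p * v_p / m_gun = 0.01 * 528 / 7 = 0.7543 m/s

0.7543 m/s


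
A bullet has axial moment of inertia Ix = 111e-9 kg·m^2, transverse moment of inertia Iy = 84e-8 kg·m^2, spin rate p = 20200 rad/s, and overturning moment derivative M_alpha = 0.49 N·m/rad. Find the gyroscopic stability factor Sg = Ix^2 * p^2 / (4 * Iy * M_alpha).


Sg = Ix^2 * p^2 / (4 * Iy * M_alpha) = (111e-9)^2 * 20200^2 / (4 * 84e-8 * 0.49) = 3.054

3.054


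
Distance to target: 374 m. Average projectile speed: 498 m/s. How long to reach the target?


t = d/v = 374/498 = 0.751 s

0.751 s


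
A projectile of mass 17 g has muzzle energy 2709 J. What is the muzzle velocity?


v = sqrt(2*E/m) = sqrt(2*2709/0.017) = 564.5 m/s

564.5 m/s


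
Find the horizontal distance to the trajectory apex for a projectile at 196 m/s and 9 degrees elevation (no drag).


R = v0^2*sin(2*theta)/g = 196^2*sin(2*9°)/9.81 = 1210.11 m
apex_dist = R/2 = 1210.11/2 = 605.1 m

605.1 m


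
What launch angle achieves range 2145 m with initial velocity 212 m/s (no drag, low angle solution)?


sin(2*theta) = R*g/v0^2 = 2145*9.81/212^2 = 0.468193, theta = arcsin(0.468193)/2 = 13.96°

13.96 degrees


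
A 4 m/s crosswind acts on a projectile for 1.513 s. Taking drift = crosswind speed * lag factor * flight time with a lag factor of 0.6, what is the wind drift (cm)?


drift = v_wind * lag * t = 4 * 0.6 * 1.513 = 3.6312 m ≈ 363.1 cm

363.1 cm


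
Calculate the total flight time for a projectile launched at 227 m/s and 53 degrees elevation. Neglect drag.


T = 2*v0*sin(theta)/g = 2*227*sin(53°)/9.81 = 36.96 s

36.96 s


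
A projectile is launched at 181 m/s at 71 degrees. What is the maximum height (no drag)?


H = (v0*sin(theta))^2 / (2g) = (181*sin(71°))^2 / (2*9.81) = 1493 m

1493 m


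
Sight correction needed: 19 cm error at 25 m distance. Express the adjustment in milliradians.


1 mrad subtends 1 cm per 10 m of range, so adj = error_cm / (dist_m / 10) = 19 / (25/10) = 7.6 mrad

7.6 mrad


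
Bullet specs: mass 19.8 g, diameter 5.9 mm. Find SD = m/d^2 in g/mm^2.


SD = m/d^2 = 19.8/5.9^2 = 0.5688 g/mm^2

0.5688 g/mm^2


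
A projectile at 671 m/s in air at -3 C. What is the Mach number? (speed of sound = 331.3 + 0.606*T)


a = 331.3 + 0.606*(-3) = 329.482 m/s
M = v/a = 671/329.482 = 2.037

2.037


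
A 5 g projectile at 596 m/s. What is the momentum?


p = m*v = 0.005*596 = 2.98 kg·m/s

2.98 kg·m/s


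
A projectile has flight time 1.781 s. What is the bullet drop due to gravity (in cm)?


drop = 0.5*g*t^2 = 0.5*9.81*1.781^2 = 15.5585 m ≈ 1556 cm

1556 cm


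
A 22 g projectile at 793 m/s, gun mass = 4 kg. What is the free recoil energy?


v_r = m_p*v_p/m_gun = 0.022*793/4 = 4.3615 m/s, E_r = 0.5*m_gun*v_r^2 = 0.5*4*4.3615^2 = 38.05 J

38.05 J


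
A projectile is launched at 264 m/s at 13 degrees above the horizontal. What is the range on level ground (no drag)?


R = v0^2 * sin(2*theta) / g = 264^2 * sin(2*13°) / 9.81 = 3114 m

3114 m


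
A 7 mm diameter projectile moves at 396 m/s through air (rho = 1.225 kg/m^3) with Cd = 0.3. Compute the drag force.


A = pi*(d/2)^2 = pi*(7/2000)^2 = 3.84845e-05 m^2
Fd = 0.5*Cd*rho*A*v^2 = 0.5*0.3*1.225*3.84845e-05*396^2 = 1.109 N

1.109 N


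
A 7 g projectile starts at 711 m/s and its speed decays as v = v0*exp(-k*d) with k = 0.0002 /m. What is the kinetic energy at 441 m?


v = v0*exp(-k*d) = 711*exp(-0.0002*441) = 650.976 m/s
E = 0.5*m*v^2 = 0.5*0.007*650.976^2 = 1483 J

1483 J


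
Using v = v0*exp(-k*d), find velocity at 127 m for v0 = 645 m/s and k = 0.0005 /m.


v = v0*exp(-k*d) = 645*exp(-0.0005*127) = 605.3 m/s

605.3 m/s


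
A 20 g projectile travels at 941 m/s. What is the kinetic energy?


E = 0.5*m*v^2 = 0.5*0.02*941^2 = 8855 J

8855 J


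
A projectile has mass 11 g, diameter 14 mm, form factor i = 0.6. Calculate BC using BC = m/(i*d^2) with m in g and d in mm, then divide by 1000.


BC = m/(i*d^2*1000) = 11/(0.6 * 14^2 * 1000) = 9.354e-05

9.354e-05


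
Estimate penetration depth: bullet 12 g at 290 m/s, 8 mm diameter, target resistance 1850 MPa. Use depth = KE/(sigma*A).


A = pi*(d/2)^2 = pi*(8/2)^2 = 50.2655 mm^2
E = 0.5*m*v^2 = 0.5*0.012*290^2 = 504.6 J
depth = E/(sigma*A) = 504.6 J / (1850 MPa * 50.2655 mm^2) = 504.6/(1850 * 50.2655) m = 0.00542632 m ≈ 5.426 mm

5.426 mm


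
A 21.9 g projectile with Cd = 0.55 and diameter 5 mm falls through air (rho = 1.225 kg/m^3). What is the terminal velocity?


A = pi*(d/2)^2 = pi*(5/2000)^2 = 1.96350e-05 m^2
vt = sqrt(2mg/(Cd*rho*A)) = sqrt(2*0.0219*9.81/(0.55 * 1.225 * 1.96350e-05)) = 180.2 m/s

180.2 m/s


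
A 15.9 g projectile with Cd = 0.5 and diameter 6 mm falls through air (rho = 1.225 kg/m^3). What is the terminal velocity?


A = pi*(d/2)^2 = pi*(6/2000)^2 = 2.82743e-05 m^2
vt = sqrt(2mg/(Cd*rho*A)) = sqrt(2*0.0159*9.81/(0.5 * 1.225 * 2.82743e-05)) = 134.2 m/s

134.2 m/s


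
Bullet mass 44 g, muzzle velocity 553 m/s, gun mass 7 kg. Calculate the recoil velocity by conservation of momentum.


v_recoil = m_p * v_p / m_gun = 0.044 * 553 / 7 = 3.476 m/s

3.476 m/s


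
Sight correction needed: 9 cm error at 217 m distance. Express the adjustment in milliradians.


1 mrad subtends 1 cm per 10 m of range, so adj = error_cm / (dist_m / 10) = 9 / (217/10) = 0.4147 mrad

0.4147 mrad


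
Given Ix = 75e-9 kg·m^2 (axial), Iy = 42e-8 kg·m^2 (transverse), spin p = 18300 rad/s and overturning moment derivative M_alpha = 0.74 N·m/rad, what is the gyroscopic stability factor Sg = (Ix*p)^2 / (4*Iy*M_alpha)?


Sg = Ix^2 * p^2 / (4 * Iy * M_alpha) = (75e-9)^2 * 18300^2 / (4 * 42e-8 * 0.74) = 1.515

1.515


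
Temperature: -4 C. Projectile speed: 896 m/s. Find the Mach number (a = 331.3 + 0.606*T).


a = 331.3 + 0.606*(-4) = 328.876 m/s
M = v/a = 896/328.876 = 2.724

2.724


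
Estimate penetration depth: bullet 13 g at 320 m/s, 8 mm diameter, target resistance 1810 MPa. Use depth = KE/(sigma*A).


A = pi*(d/2)^2 = pi*(8/2)^2 = 50.2655 mm^2
E = 0.5*m*v^2 = 0.5*0.013*320^2 = 665.6 J
depth = E/(sigma*A) = 665.6 J / (1810 MPa * 50.2655 mm^2) = 665.6/(1810 * 50.2655) m = 0.00731585 m ≈ 7.316 mm

7.316 mm


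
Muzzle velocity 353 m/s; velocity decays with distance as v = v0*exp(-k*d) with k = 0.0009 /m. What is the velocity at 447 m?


v = v0*exp(-k*d) = 353*exp(-0.0009*447) = 236.1 m/s

236.1 m/s


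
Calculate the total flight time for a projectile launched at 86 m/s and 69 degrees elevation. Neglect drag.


T = 2*v0*sin(theta)/g = 2*86*sin(69°)/9.81 = 16.37 s

16.37 s


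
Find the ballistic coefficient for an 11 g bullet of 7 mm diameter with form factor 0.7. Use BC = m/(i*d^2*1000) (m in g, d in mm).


BC = m/(i*d^2*1000) = 11/(0.7 * 7^2 * 1000) = 0.0003207

0.0003207


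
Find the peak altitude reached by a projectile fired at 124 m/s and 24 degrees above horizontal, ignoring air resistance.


H = (v0*sin(theta))^2 / (2g) = (124*sin(24°))^2 / (2*9.81) = 129.6 m

129.6 m


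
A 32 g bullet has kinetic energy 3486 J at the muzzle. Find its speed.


v = sqrt(2*E/m) = sqrt(2*3486/0.032) = 466.8 m/s

466.8 m/s


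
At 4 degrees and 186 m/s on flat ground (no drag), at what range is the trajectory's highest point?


R = v0^2*sin(2*theta)/g = 186^2*sin(2*4°)/9.81 = 490.809 m
apex_dist = R/2 = 490.809/2 = 245.4 m

245.4 m


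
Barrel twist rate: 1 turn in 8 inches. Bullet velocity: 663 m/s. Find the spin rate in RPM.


twist_m = 8*0.0254 = 0.2032 m
spin = v/twist = 663/0.2032 = 3262.795 rev/s
RPM = spin*60 = 3262.795*60 ≈ 195768 RPM

195768 RPM


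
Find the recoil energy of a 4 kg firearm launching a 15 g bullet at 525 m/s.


v_r = m_p*v_p/m_gun = 0.015*525/4 = 1.96875 m/s, E_r = 0.5*m_gun*v_r^2 = 0.5*4*1.96875^2 = 7.752 J

7.752 J


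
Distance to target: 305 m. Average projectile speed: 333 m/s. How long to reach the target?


t = d/v = 305/333 = 0.9159 s

0.9159 s


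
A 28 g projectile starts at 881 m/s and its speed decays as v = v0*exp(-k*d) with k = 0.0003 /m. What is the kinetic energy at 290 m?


v = v0*exp(-k*d) = 881*exp(-0.0003*290) = 807.593 m/s
E = 0.5*m*v^2 = 0.5*0.028*807.593^2 = 9131 J

9131 J


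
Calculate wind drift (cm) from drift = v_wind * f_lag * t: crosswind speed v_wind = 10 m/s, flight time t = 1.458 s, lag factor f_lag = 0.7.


drift = v_wind * lag * t = 10 * 0.7 * 1.458 = 10.206 m ≈ 1021 cm

1021 cm


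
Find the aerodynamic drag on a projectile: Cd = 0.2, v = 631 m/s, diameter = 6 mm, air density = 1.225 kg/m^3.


A = pi*(d/2)^2 = pi*(6/2000)^2 = 2.82743e-05 m^2
Fd = 0.5*Cd*rho*A*v^2 = 0.5*0.2*1.225*2.82743e-05*631^2 = 1.379 N

1.379 N


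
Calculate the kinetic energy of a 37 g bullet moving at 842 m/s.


E = 0.5*m*v^2 = 0.5*0.037*842^2 = 13116 J

13116 J


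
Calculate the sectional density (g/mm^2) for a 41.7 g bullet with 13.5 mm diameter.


SD = m/d^2 = 41.7/13.5^2 = 0.2288 g/mm^2

0.2288 g/mm^2


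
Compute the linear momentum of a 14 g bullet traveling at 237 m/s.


p = m*v = 0.014*237 = 3.318 kg·m/s

3.318 kg·m/s


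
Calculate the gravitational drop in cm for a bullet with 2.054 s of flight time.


drop = 0.5*g*t^2 = 0.5*9.81*2.054^2 = 20.6938 m ≈ 2069 cm

2069 cm


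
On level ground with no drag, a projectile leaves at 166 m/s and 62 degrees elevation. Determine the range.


R = v0^2 * sin(2*theta) / g = 166^2 * sin(2*62°) / 9.81 = 2329 m

2329 m


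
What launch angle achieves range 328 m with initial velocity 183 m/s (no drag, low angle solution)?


sin(2*theta) = R*g/v0^2 = 328*9.81/183^2 = 0.0960817, theta = arcsin(0.0960817)/2 = 2.757°

2.757 degrees


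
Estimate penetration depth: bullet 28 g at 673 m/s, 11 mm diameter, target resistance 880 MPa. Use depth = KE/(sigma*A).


A = pi*(d/2)^2 = pi*(11/2)^2 = 95.0332 mm^2
E = 0.5*m*v^2 = 0.5*0.028*673^2 = 6341.01 J
depth = E/(sigma*A) = 6341.01 J / (880 MPa * 95.0332 mm^2) = 6341.01/(880 * 95.0332) m = 0.0758229 m ≈ 75.82 mm

75.82 mm


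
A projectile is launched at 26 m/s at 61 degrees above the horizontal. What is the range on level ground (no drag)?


R = v0^2 * sin(2*theta) / g = 26^2 * sin(2*61°) / 9.81 = 58.44 m

58.44 m


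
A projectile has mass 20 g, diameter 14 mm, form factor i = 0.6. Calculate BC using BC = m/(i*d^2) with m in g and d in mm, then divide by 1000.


BC = m/(i*d^2*1000) = 20/(0.6 * 14^2 * 1000) = 0.0001701

0.0001701


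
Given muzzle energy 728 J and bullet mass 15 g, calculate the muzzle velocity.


v = sqrt(2*E/m) = sqrt(2*728/0.015) = 311.6 m/s

311.6 m/s


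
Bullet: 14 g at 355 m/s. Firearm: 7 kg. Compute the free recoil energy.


v_r = m_p*v_p/m_gun = 0.014*355/7 = 0.71 m/s, E_r = 0.5*m_gun*v_r^2 = 0.5*7*0.71^2 = 1.764 J

1.764 J


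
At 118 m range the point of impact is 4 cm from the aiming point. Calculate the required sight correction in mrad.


1 mrad subtends 1 cm per 10 m of range, so adj = error_cm / (dist_m / 10) = 4 / (118/10) = 0.339 mrad

0.339 mrad


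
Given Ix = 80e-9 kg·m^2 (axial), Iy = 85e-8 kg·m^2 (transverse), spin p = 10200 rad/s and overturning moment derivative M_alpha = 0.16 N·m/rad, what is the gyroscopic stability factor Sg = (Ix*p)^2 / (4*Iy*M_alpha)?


Sg = Ix^2 * p^2 / (4 * Iy * M_alpha) = (80e-9)^2 * 10200^2 / (4 * 85e-8 * 0.16) = 1.224

1.224


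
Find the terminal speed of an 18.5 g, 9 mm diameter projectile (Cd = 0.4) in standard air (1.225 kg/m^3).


A = pi*(d/2)^2 = pi*(9/2000)^2 = 6.36173e-05 m^2
vt = sqrt(2mg/(Cd*rho*A)) = sqrt(2*0.0185*9.81/(0.4 * 1.225 * 6.36173e-05)) = 107.9 m/s

107.9 m/s


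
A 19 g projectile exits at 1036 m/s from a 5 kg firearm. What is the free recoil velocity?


v_recoil = m_p * v_p / m_gun = 0.019 * 1036 / 5 = 3.937 m/s

3.937 m/s


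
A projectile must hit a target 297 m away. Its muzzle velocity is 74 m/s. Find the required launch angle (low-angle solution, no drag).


sin(2*theta) = R*g/v0^2 = 297*9.81/74^2 = 0.532062, theta = arcsin(0.532062)/2 = 16.07°

16.07 degrees


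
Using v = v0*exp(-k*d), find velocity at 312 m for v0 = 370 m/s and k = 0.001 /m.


v = v0*exp(-k*d) = 370*exp(-0.001*312) = 270.8 m/s

270.8 m/s


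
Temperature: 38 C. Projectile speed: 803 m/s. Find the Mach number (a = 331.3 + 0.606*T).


a = 331.3 + 0.606*(38) = 354.328 m/s
M = v/a = 803/354.328 = 2.266

2.266


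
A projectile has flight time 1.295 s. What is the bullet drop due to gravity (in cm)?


drop = 0.5*g*t^2 = 0.5*9.81*1.295^2 = 8.22581 m ≈ 822.6 cm

822.6 cm


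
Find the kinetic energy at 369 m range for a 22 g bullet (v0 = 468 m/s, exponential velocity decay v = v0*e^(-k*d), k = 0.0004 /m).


v = v0*exp(-k*d) = 468*exp(-0.0004*369) = 403.779 m/s
E = 0.5*m*v^2 = 0.5*0.022*403.779^2 = 1793 J

1793 J


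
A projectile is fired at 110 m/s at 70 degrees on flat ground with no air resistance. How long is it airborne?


T = 2*v0*sin(theta)/g = 2*110*sin(70°)/9.81 = 21.07 s

21.07 s


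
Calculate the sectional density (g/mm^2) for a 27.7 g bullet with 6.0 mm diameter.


SD = m/d^2 = 27.7/6.0^2 = 0.7694 g/mm^2

0.7694 g/mm^2


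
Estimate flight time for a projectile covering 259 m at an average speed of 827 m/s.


t = d/v = 259/827 = 0.3132 s

0.3132 s


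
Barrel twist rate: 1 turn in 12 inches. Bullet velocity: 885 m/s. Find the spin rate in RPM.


twist_m = 12*0.0254 = 0.3048 m
spin = v/twist = 885/0.3048 = 2903.543 rev/s
RPM = spin*60 = 2903.543*60 ≈ 174213 RPM

174213 RPM


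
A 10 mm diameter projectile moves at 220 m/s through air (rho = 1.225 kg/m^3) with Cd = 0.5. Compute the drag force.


A = pi*(d/2)^2 = pi*(10/2000)^2 = 7.85398e-05 m^2
Fd = 0.5*Cd*rho*A*v^2 = 0.5*0.5*1.225*7.85398e-05*220^2 = 1.164 N

1.164 N


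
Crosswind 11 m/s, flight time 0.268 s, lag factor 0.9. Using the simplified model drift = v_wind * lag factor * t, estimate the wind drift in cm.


drift = v_wind * lag * t = 11 * 0.9 * 0.268 = 2.6532 m ≈ 265.3 cm

265.3 cm


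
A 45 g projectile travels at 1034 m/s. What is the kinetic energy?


E = 0.5*m*v^2 = 0.5*0.045*1034^2 = 24056 J

24056 J


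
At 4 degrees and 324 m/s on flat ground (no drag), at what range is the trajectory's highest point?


R = v0^2*sin(2*theta)/g = 324^2*sin(2*4°)/9.81 = 1489.28 m
apex_dist = R/2 = 1489.28/2 = 744.6 m

744.6 m


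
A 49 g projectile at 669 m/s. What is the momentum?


p = m*v = 0.049*669 = 32.78 kg·m/s

32.78 kg·m/s


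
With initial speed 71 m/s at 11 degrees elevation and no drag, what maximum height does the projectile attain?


H = (v0*sin(theta))^2 / (2g) = (71*sin(11°))^2 / (2*9.81) = 9.354 m

9.354 m


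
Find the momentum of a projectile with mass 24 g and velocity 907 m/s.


p = m*v = 0.024*907 = 21.77 kg·m/s

21.77 kg·m/s


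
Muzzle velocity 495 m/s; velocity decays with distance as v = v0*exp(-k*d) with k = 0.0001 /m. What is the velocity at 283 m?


v = v0*exp(-k*d) = 495*exp(-0.0001*283) = 481.2 m/s

481.2 m/s


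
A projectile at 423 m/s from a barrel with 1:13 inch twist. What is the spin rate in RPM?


twist_m = 13*0.0254 = 0.3302 m
spin = v/twist = 423/0.3302 = 1281.042 rev/s
RPM = spin*60 = 1281.042*60 ≈ 76863 RPM

76863 RPM


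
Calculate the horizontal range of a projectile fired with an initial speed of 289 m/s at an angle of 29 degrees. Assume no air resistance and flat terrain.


R = v0^2 * sin(2*theta) / g = 289^2 * sin(2*29°) / 9.81 = 7220 m

7220 m


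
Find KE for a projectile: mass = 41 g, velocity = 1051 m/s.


E = 0.5*m*v^2 = 0.5*0.041*1051^2 = 22644 J

22644 J


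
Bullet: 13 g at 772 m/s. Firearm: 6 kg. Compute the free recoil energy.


v_r = m_p*v_p/m_gun = 0.013*772/6 = 1.67267 m/s, E_r = 0.5*m_gun*v_r^2 = 0.5*6*1.67267^2 = 8.393 J

8.393 J


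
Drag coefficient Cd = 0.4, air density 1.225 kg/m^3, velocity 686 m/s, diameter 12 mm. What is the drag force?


A = pi*(d/2)^2 = pi*(12/2000)^2 = 1.13097e-04 m^2
Fd = 0.5*Cd*rho*A*v^2 = 0.5*0.4*1.225*1.13097e-04*686^2 = 13.04 N

13.04 N


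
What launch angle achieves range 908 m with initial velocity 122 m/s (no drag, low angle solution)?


sin(2*theta) = R*g/v0^2 = 908*9.81/122^2 = 0.59846, theta = arcsin(0.59846)/2 = 18.38°

18.38 degrees


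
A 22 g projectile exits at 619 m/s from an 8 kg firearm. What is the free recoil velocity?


v_recoil = m_p * v_p / m_gun = 0.022 * 619 / 8 = 1.702 m/s

1.702 m/s


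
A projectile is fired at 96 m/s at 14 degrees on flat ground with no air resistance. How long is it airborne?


T = 2*v0*sin(theta)/g = 2*96*sin(14°)/9.81 = 4.735 s

4.735 s


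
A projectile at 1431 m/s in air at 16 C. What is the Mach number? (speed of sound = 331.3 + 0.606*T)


a = 331.3 + 0.606*(16) = 340.996 m/s
M = v/a = 1431/340.996 = 4.197

4.197


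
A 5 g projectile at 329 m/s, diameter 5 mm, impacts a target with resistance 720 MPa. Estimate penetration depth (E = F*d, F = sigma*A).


A = pi*(d/2)^2 = pi*(5/2)^2 = 19.635 mm^2
E = 0.5*m*v^2 = 0.5*0.005*329^2 = 270.603 J
depth = E/(sigma*A) = 270.603 J / (720 MPa * 19.635 mm^2) = 270.603/(720 * 19.635) m = 0.0191412 m ≈ 19.14 mm

19.14 mm


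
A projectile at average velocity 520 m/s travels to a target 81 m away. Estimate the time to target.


t = d/v = 81/520 = 0.1558 s

0.1558 s


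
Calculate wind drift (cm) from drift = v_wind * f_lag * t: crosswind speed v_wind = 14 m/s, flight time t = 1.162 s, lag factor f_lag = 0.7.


drift = v_wind * lag * t = 14 * 0.7 * 1.162 = 11.3876 m ≈ 1139 cm

1139 cm


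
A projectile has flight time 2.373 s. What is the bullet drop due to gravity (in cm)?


drop = 0.5*g*t^2 = 0.5*9.81*2.373^2 = 27.6207 m ≈ 2762 cm

2762 cm


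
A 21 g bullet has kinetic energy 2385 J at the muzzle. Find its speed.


v = sqrt(2*E/m) = sqrt(2*2385/0.021) = 476.6 m/s

476.6 m/s


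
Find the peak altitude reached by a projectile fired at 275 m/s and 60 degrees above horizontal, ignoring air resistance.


H = (v0*sin(theta))^2 / (2g) = (275*sin(60°))^2 / (2*9.81) = 2891 m

2891 m


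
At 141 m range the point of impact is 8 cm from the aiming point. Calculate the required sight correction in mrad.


1 mrad subtends 1 cm per 10 m of range, so adj = error_cm / (dist_m / 10) = 8 / (141/10) = 0.5674 mrad

0.5674 mrad


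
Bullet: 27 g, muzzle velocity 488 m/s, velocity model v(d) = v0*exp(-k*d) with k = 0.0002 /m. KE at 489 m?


v = v0*exp(-k*d) = 488*exp(-0.0002*489) = 442.533 m/s
E = 0.5*m*v^2 = 0.5*0.027*442.533^2 = 2644 J

2644 J


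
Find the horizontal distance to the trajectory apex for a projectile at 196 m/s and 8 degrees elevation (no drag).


R = v0^2*sin(2*theta)/g = 196^2*sin(2*8°)/9.81 = 1079.4 m
apex_dist = R/2 = 1079.4/2 = 539.7 m

539.7 m


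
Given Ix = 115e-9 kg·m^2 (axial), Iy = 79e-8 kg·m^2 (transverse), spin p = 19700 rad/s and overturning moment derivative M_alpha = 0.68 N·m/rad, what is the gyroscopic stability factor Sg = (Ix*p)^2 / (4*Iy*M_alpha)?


Sg = Ix^2 * p^2 / (4 * Iy * M_alpha) = (115e-9)^2 * 19700^2 / (4 * 79e-8 * 0.68) = 2.389

2.389


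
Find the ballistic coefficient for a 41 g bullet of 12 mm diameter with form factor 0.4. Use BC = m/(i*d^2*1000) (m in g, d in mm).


BC = m/(i*d^2*1000) = 41/(0.4 * 12^2 * 1000) = 0.0007118

0.0007118


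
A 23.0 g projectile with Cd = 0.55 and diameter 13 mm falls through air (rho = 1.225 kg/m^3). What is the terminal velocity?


A = pi*(d/2)^2 = pi*(13/2000)^2 = 1.32732e-04 m^2
vt = sqrt(2mg/(Cd*rho*A)) = sqrt(2*0.023*9.81/(0.55 * 1.225 * 1.32732e-04)) = 71.04 m/s

71.04 m/s


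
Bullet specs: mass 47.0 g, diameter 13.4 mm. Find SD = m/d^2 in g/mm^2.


SD = m/d^2 = 47.0/13.4^2 = 0.2618 g/mm^2

0.2618 g/mm^2


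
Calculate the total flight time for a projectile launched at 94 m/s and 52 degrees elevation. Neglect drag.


T = 2*v0*sin(theta)/g = 2*94*sin(52°)/9.81 = 15.1 s

15.1 s


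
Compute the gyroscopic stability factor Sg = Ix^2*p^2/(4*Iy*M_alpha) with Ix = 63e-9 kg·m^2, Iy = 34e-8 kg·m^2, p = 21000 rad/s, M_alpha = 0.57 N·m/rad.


Sg = Ix^2 * p^2 / (4 * Iy * M_alpha) = (63e-9)^2 * 21000^2 / (4 * 34e-8 * 0.57) = 2.258

2.258


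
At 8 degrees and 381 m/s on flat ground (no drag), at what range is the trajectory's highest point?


R = v0^2*sin(2*theta)/g = 381^2*sin(2*8°)/9.81 = 4078.67 m
apex_dist = R/2 = 4078.67/2 = 2039 m

2039 m


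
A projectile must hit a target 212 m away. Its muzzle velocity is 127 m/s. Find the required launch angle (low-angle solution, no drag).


sin(2*theta) = R*g/v0^2 = 212*9.81/127^2 = 0.128943, theta = arcsin(0.128943)/2 = 3.704°

3.704 degrees


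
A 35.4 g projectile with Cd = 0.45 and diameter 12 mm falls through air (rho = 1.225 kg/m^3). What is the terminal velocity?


A = pi*(d/2)^2 = pi*(12/2000)^2 = 1.13097e-04 m^2
vt = sqrt(2mg/(Cd*rho*A)) = sqrt(2*0.0354*9.81/(0.45 * 1.225 * 1.13097e-04)) = 105.5 m/s

105.5 m/s


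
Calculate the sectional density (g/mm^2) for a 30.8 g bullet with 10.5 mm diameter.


SD = m/d^2 = 30.8/10.5^2 = 0.2794 g/mm^2

0.2794 g/mm^2


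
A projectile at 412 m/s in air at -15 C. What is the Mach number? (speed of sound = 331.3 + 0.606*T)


a = 331.3 + 0.606*(-15) = 322.21 m/s
M = v/a = 412/322.21 = 1.279

1.279


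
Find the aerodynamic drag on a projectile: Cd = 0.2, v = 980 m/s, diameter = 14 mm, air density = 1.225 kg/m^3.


A = pi*(d/2)^2 = pi*(14/2000)^2 = 1.53938e-04 m^2
Fd = 0.5*Cd*rho*A*v^2 = 0.5*0.2*1.225*1.53938e-04*980^2 = 18.11 N

18.11 N


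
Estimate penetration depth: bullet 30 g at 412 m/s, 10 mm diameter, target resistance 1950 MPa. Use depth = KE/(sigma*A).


A = pi*(d/2)^2 = pi*(10/2)^2 = 78.5398 mm^2
E = 0.5*m*v^2 = 0.5*0.03*412^2 = 2546.16 J
depth = E/(sigma*A) = 2546.16 J / (1950 MPa * 78.5398 mm^2) = 2546.16/(1950 * 78.5398) m = 0.016625 m ≈ 16.62 mm

16.62 mm


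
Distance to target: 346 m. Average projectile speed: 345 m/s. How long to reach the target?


t = d/v = 346/345 = 1.003 s

1.003 s


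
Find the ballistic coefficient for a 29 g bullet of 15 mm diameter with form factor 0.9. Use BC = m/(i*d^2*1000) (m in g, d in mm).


BC = m/(i*d^2*1000) = 29/(0.9 * 15^2 * 1000) = 0.0001432

0.0001432


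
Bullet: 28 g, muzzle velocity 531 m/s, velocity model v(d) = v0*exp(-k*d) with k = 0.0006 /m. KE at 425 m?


v = v0*exp(-k*d) = 531*exp(-0.0006*425) = 411.481 m/s
E = 0.5*m*v^2 = 0.5*0.028*411.481^2 = 2370 J

2370 J


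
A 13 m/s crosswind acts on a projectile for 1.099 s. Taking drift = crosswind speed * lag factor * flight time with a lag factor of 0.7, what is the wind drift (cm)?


drift = v_wind * lag * t = 13 * 0.7 * 1.099 = 10.0009 m ≈ 1000 cm

1000 cm


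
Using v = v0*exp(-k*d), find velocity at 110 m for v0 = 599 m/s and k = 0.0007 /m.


v = v0*exp(-k*d) = 599*exp(-0.0007*110) = 554.6 m/s

554.6 m/s


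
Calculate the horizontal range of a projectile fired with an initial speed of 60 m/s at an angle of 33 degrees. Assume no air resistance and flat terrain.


R = v0^2 * sin(2*theta) / g = 60^2 * sin(2*33°) / 9.81 = 335.2 m

335.2 m


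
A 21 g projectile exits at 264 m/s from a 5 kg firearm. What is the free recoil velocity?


v_recoil = m_p * v_p / m_gun = 0.021 * 264 / 5 = 1.109 m/s

1.109 m/s


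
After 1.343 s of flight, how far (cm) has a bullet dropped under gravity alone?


drop = 0.5*g*t^2 = 0.5*9.81*1.343^2 = 8.8469 m ≈ 884.7 cm

884.7 cm


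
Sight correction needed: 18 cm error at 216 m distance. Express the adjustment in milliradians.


1 mrad subtends 1 cm per 10 m of range, so adj = error_cm / (dist_m / 10) = 18 / (216/10) = 0.8333 mrad

0.8333 mrad


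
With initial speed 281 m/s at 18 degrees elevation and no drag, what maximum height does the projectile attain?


H = (v0*sin(theta))^2 / (2g) = (281*sin(18°))^2 / (2*9.81) = 384.3 m

384.3 m
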